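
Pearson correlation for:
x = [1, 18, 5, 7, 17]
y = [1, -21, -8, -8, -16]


n=5, Σx=48, Σy=-52, Σxy=-745, Σx²=688, Σy²=826
r = (5×(-745) - 48×(-52))/√((5×688 - 48²)(5×826 - (-52)²))
= -1229/√(1136×1426) = -1229/√1619936 ≈ -1229/1272.7671 ≈ -0.9656

r ≈ -0.9656


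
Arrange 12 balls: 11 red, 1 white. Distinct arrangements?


12!/(11!×1!) = 12

12


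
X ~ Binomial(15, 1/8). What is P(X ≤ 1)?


P(X ≤ 1) = Σ P(X=i) for i=0..1
P(X=0) = 4747561509943/35184372088832
P(X=1) = 10173346092735/35184372088832
Sum = 7460453801339/17592186044416

P(X ≤ 1) = 7460453801339/17592186044416 ≈ 42.41%


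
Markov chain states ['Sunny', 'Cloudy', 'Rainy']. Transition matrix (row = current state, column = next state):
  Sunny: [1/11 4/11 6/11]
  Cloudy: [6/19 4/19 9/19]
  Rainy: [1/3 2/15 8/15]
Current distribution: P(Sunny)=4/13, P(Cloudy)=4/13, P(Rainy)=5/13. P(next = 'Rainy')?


P(next=Rainy) = Σᵢ P(now=i)×P(i→Rainy)
= 4/13×6/11 + 4/13×9/19 + 5/13×8/15
= 24/143 + 36/247 + 8/39 = 4228/8151

P = 4228/8151 ≈ 0.5187


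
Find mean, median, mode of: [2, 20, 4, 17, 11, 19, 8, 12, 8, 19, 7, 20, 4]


Sorted: [2, 4, 4, 7, 8, 8, 11, 12, 17, 19, 19, 20, 20]
Mean = 151/13
Median = 11
Freq: {2: 1, 20: 2, 4: 2, 17: 1, 11: 1, 19: 2, 8: 2, 12: 1, 7: 1}
Mode: [4, 8, 19, 20]

Mean=151/13, Median=11, Mode=[4, 8, 19, 20]


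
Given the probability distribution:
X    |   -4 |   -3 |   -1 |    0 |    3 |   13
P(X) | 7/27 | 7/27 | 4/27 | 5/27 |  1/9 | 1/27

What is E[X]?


E[X] = Σ x·P(X=x)
= (-4)×(7/27) + (-3)×(7/27) + (-1)×(4/27) + (0)×(5/27) + (3)×(1/9) + (13)×(1/27)
= -31/27

E[X] = -31/27


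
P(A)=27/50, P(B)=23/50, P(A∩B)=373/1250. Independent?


P(A)×P(B) = 621/2500
P(A∩B) = 373/1250
Not equal → NOT independent

No, not independent


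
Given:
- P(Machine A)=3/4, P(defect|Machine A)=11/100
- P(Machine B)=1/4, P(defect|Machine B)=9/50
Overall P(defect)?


P(B) = Σ P(B|Aᵢ)×P(Aᵢ)
  11/100×3/4 = 33/400
  9/50×1/4 = 9/200
Sum = 51/400

P(defect) = 51/400 ≈ 12.75%


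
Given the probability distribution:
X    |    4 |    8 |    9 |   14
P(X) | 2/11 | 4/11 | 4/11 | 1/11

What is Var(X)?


E[X] = 90/11
E[X²] = 808/11
Var(X) = E[X²] - (E[X])² = 808/11 - 8100/121 = 788/121

Var(X) = 788/121 ≈ 6.5124


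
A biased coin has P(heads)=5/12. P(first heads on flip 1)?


Geometric: P(X=1) = (1-p)^(k-1)×p = (7/12)^0×5/12 = 5/12

P(X=1) = 5/12 ≈ 41.67%


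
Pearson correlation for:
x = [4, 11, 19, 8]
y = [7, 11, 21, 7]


n=4, Σx=42, Σy=46, Σxy=604, Σx²=562, Σy²=660
r = (4×604 - 42×46)/√((4×562 - 42²)(4×660 - 46²))
= 484/√(484×524) = 484/√253616 ≈ 484/503.6030 ≈ 0.9611

r ≈ 0.9611


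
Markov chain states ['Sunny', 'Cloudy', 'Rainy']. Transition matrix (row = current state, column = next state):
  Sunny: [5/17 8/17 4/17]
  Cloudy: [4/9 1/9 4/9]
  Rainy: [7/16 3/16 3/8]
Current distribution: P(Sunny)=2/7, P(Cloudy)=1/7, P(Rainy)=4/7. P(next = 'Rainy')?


P(next=Rainy) = Σᵢ P(now=i)×P(i→Rainy)
= 2/7×4/17 + 1/7×4/9 + 4/7×3/8
= 8/119 + 4/63 + 3/14 = 739/2142

P = 739/2142 ≈ 0.3450


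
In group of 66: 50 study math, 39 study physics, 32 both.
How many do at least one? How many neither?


|A∪B| = 50+39-32 = 57
Neither = 66-57 = 9

At least one: 57; Neither: 9


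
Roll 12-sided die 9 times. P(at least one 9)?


P(no 9)^9 = (11/12)^9 = 2357947691/5159780352
P(≥1) = 1 - 2357947691/5159780352 = 2801832661/5159780352

P = 2801832661/5159780352 ≈ 54.30%


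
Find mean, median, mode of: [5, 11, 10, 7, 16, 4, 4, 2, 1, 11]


Sorted: [1, 2, 4, 4, 5, 7, 10, 11, 11, 16]
Mean = 71/10
Median = 6
Freq: {5: 1, 11: 2, 10: 1, 7: 1, 16: 1, 4: 2, 2: 1, 1: 1}
Mode: [4, 11]

Mean=71/10, Median=6, Mode=[4, 11]


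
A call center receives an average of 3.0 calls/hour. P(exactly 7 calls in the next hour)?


Poisson(λ=3.0): P(X=7) = e^(-λ)×λ^k/k!
= e^(-3.0) × 3.0^7 / 7!
≈ 0.04978706837 × 2187 / 5040 ≈ 0.021604

P(X=7) ≈ 0.021604 ≈ 2.16%


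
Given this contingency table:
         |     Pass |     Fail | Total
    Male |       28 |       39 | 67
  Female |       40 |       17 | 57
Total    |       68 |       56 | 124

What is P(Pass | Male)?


P(Pass | Male) = 28/(28+39) = 28/67

P(Pass|Male) = 28/67 ≈ 41.79%


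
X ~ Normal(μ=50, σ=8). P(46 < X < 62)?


z₁=(46-50)/8=-0.5, z₂=(62-50)/8=1.5
P = Φ(1.5) - Φ(-0.5) = 0.933193 - 0.308538 = 0.624655 ≈ 0.6247

P(46 < X < 62) ≈ 0.6247


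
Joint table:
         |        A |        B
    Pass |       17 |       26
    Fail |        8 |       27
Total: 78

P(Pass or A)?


P(Pass∨A) = P(Pass) + P(A) - P(Pass∧A)
= (43 + 25 - 17)/78 = 51/78 = 17/26

P = 17/26 ≈ 65.38%


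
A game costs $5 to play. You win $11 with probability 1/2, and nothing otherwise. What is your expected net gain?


E[gain] = (11-5)×1/2 + (-5)×1/2
= 3 - 5/2 = 1/2

Expected net gain = $1/2 ≈ $0.50


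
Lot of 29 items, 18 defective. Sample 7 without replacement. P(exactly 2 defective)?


Hypergeometric: C(18,2)×C(11,5)/C(29,7)
= 153×462/1560780 = 3927/86710

P(X=2) = 3927/86710 ≈ 4.53%


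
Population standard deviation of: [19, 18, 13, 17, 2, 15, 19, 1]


Mean = 104/8 = 13
  (19-13)²=36
  (18-13)²=25
  (13-13)²=0
  (17-13)²=16
  (2-13)²=121
  (15-13)²=4
  (19-13)²=36
  (1-13)²=144
Σ(x-μ)² = 382
σ² = 382/8 = 191/4

σ = √(191/4) ≈ 6.9101


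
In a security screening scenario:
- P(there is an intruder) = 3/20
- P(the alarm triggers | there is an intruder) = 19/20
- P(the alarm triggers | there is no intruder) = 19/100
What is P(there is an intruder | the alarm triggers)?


Using Bayes' theorem:
P(A|B) = P(B|A)·P(A) / P(B)

P(the alarm triggers) = 19/20 × 3/20 + 19/100 × 17/20
= 57/400 + 323/2000 = 38/125

P(there is an intruder|the alarm triggers) = (57/400) / (38/125) = 15/32

P(there is an intruder|the alarm triggers) = 15/32 ≈ 46.88%


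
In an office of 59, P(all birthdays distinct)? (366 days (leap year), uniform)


P(all different) = Π(366-i)/366 for i=0..58
= (366/366)×(365/366)×...×(308/366)
= 0.007112

P ≈ 0.0071 ≈ 0.71%


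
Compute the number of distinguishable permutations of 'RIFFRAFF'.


Letters: 8, freq: {'R': 2, 'I': 1, 'F': 4, 'A': 1}
8!/(2!×1!×4!×1!) = 40320/48 = 840

840


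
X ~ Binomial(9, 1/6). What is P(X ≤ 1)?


P(X ≤ 1) = Σ P(X=i) for i=0..1
P(X=0) = 1953125/10077696
P(X=1) = 390625/1119744
Sum = 2734375/5038848

P(X ≤ 1) = 2734375/5038848 ≈ 54.27%


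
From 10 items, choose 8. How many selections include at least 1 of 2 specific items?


Complement: C(10,8) - C(8,8) = 45 - 1 = 44

44


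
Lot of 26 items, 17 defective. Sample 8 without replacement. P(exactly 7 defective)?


Hypergeometric: C(17,7)×C(9,1)/C(26,8)
= 19448×9/1562275 = 1224/10925

P(X=7) = 1224/10925 ≈ 11.20%


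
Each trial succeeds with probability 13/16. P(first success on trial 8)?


Geometric: P(X=8) = (1-p)^(k-1)×p = (3/16)^7×13/16 = 28431/4294967296

P(X=8) = 28431/4294967296 ≈ 0.00%


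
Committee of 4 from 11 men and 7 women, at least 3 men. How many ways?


Count by #men:
  3M,1W: C(11,3)×C(7,1)=1155
  4M,0W: C(11,4)×C(7,0)=330
Total = 1485

1485


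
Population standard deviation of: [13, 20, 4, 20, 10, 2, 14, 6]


Mean = 89/8
  (13-89/8)²=225/64
  (20-89/8)²=5041/64
  (4-89/8)²=3249/64
  (20-89/8)²=5041/64
  (10-89/8)²=81/64
  (2-89/8)²=5329/64
  (14-89/8)²=529/64
  (6-89/8)²=1681/64
Σ(x-μ)² = 2647/8
σ² = (2647/8)/8 = 2647/64

σ = √(2647/64) ≈ 6.4311


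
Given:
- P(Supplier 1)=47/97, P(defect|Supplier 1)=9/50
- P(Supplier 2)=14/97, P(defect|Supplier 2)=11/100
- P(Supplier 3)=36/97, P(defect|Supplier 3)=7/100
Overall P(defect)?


P(B) = Σ P(B|Aᵢ)×P(Aᵢ)
  9/50×47/97 = 423/4850
  11/100×14/97 = 77/4850
  7/100×36/97 = 63/2425
Sum = 313/2425

P(defect) = 313/2425 ≈ 12.91%


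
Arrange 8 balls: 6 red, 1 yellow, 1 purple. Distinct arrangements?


8!/(6!×1!×1!) = 56

56


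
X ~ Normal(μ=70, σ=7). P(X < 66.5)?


z = (66.5-70)/7 = -0.5
P(Z < -0.5) = 0.3085

P(X < 66.5) ≈ 0.3085


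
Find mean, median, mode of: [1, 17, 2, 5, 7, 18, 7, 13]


Sorted: [1, 2, 5, 7, 7, 13, 17, 18]
Mean = 70/8 = 35/4
Median = 7
Freq: {1: 1, 17: 1, 2: 1, 5: 1, 7: 2, 18: 1, 13: 1}
Mode: [7]

Mean=35/4, Median=7, Mode=7


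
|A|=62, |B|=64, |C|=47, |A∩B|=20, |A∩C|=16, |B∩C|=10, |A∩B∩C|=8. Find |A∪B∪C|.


|A∪B∪C| = 62+64+47-20-16-10+8 = 135

|A∪B∪C| = 135


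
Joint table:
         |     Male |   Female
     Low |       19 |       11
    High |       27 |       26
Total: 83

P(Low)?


P(Low) = (19+11)/83 = 30/83

P(Low) = 30/83 ≈ 36.14%


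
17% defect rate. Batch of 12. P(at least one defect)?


P(all good) = (83/100)^12 = 106890007738661124410161/1000000000000000000000000
P(≥1 defect) = 893109992261338875589839/1000000000000000000000000

P = 893109992261338875589839/1000000000000000000000000 ≈ 89.31%


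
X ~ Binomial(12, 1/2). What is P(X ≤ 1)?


P(X ≤ 1) = Σ P(X=i) for i=0..1
P(X=0) = 1/4096
P(X=1) = 3/1024
Sum = 13/4096

P(X ≤ 1) = 13/4096 ≈ 0.32%


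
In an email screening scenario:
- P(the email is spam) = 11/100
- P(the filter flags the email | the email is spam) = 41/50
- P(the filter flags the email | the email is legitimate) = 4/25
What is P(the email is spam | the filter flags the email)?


Using Bayes' theorem:
P(A|B) = P(B|A)·P(A) / P(B)

P(the filter flags the email) = 41/50 × 11/100 + 4/25 × 89/100
= 451/5000 + 89/625 = 1163/5000

P(the email is spam|the filter flags the email) = (451/5000) / (1163/5000) = 451/1163

P(the email is spam|the filter flags the email) = 451/1163 ≈ 38.78%


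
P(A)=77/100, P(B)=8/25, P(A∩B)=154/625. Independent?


P(A)×P(B) = 154/625
P(A∩B) = 154/625
Equal ✓ → Independent

Yes, independent


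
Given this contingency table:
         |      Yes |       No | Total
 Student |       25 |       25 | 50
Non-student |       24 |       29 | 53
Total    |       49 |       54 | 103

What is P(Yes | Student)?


P(Yes | Student) = 25/(25+25) = 25/50 = 1/2

P(Yes|Student) = 1/2 ≈ 50.00%


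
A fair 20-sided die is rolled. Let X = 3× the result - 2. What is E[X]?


E[die] = (1+20)/2 = 21/2
E[X] = 3×21/2 - 2 = 59/2

E[X] = 59/2


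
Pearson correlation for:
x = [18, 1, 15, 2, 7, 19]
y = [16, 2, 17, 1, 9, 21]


n=6, Σx=62, Σy=66, Σxy=1009, Σx²=964, Σy²=1072
r = (6×1009 - 62×66)/√((6×964 - 62²)(6×1072 - 66²))
= 1962/√(1940×2076) = 1962/√4027440 ≈ 1962/2006.8483 ≈ 0.9777

r ≈ 0.9777


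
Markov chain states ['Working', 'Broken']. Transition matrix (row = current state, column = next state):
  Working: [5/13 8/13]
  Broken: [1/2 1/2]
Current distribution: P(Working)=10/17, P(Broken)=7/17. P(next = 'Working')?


P(next=Working) = Σᵢ P(now=i)×P(i→Working)
= 10/17×5/13 + 7/17×1/2
= 50/221 + 7/34 = 191/442

P = 191/442 ≈ 0.4321


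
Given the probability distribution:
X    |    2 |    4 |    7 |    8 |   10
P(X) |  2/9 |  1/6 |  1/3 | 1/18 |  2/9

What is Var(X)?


E[X] = 55/9
E[X²] = 137/3
Var(X) = E[X²] - (E[X])² = 137/3 - 3025/81 = 674/81

Var(X) = 674/81 ≈ 8.3210


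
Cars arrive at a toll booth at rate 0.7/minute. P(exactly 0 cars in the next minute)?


Poisson(λ=0.7): P(X=0) = e^(-λ)×λ^k/k!
= e^(-0.7) × 0.7^0 / 0!
≈ 0.4965853038 × 1 / 1 ≈ 0.496585

P(X=0) ≈ 0.496585 ≈ 49.66%


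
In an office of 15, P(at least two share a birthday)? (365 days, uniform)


P(all different) = Π(365-i)/365 for i=0..14
= 0.747099
P(match) = 1 - 0.747099 = 0.252901

P ≈ 0.2529 ≈ 25.29%


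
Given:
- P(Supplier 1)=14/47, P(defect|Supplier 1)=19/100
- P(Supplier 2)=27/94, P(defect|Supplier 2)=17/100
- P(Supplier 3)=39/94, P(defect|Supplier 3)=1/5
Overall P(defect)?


P(B) = Σ P(B|Aᵢ)×P(Aᵢ)
  19/100×14/47 = 133/2350
  17/100×27/94 = 459/9400
  1/5×39/94 = 39/470
Sum = 1771/9400

P(defect) = 1771/9400 ≈ 18.84%


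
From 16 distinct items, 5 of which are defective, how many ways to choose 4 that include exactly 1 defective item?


Choose 1 of the 5 defective items and 3 of the other 11 items:
C(5,1)×C(11,3) = 5×165 = 825

825


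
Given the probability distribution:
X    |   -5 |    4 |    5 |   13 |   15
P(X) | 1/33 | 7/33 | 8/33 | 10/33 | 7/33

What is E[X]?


E[X] = Σ x·P(X=x)
= (-5)×(1/33) + (4)×(7/33) + (5)×(8/33) + (13)×(10/33) + (15)×(7/33)
= 298/33

E[X] = 298/33


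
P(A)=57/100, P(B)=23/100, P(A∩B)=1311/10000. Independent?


P(A)×P(B) = 1311/10000
P(A∩B) = 1311/10000
Equal ✓ → Independent

Yes, independent


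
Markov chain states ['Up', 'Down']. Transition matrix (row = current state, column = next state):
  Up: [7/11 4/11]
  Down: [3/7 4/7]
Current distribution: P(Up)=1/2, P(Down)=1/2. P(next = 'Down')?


P(next=Down) = Σᵢ P(now=i)×P(i→Down)
= 1/2×4/11 + 1/2×4/7
= 2/11 + 2/7 = 36/77

P = 36/77 ≈ 0.4675


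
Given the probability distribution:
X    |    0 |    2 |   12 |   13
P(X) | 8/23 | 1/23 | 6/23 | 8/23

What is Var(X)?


E[X] = 178/23
E[X²] = 2220/23
Var(X) = E[X²] - (E[X])² = 2220/23 - 31684/529 = 19376/529

Var(X) = 19376/529 ≈ 36.6276


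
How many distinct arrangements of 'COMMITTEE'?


Letters: 9, freq: {'C': 1, 'O': 1, 'M': 2, 'I': 1, 'T': 2, 'E': 2}
9!/(1!×1!×2!×1!×2!×2!) = 362880/8 = 45360

45360


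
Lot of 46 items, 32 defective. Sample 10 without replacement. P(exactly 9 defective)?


Hypergeometric: C(32,9)×C(14,1)/C(46,10)
= 28048800×14/4076350421 = 30206400/313565417

P(X=9) = 30206400/313565417 ≈ 9.63%


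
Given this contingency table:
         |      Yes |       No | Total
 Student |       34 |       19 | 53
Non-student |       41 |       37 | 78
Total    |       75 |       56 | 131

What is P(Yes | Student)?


P(Yes | Student) = 34/(34+19) = 34/53

P(Yes|Student) = 34/53 ≈ 64.15%


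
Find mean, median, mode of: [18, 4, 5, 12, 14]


Sorted: [4, 5, 12, 14, 18]
Mean = 53/5
Median = 12
Freq: {18: 1, 4: 1, 5: 1, 12: 1, 14: 1}
Mode: No mode

Mean=53/5, Median=12, Mode=No mode


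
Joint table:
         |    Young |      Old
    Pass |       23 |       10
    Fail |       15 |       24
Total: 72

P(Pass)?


P(Pass) = (23+10)/72 = 33/72 = 11/24

P(Pass) = 11/24 ≈ 45.83%


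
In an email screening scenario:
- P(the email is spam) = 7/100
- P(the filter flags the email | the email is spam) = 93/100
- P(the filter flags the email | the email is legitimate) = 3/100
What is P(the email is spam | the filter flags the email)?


Using Bayes' theorem:
P(A|B) = P(B|A)·P(A) / P(B)

P(the filter flags the email) = 93/100 × 7/100 + 3/100 × 93/100
= 651/10000 + 279/10000 = 93/1000

P(the email is spam|the filter flags the email) = (651/10000) / (93/1000) = 7/10

P(the email is spam|the filter flags the email) = 7/10 ≈ 70.00%


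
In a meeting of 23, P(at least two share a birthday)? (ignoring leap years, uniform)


P(all different) = Π(365-i)/365 for i=0..22
= 0.492703
P(match) = 1 - 0.492703 = 0.507297

P ≈ 0.5073 ≈ 50.73%


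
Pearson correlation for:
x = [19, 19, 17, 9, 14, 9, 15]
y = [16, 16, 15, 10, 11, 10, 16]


n=7, Σx=102, Σy=94, Σxy=1437, Σx²=1594, Σy²=1314
r = (7×1437 - 102×94)/√((7×1594 - 102²)(7×1314 - 94²))
= 471/√(754×362) = 471/√272948 ≈ 471/522.4443 ≈ 0.9015

r ≈ 0.9015


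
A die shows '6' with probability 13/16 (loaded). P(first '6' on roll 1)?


Geometric: P(X=1) = (1-p)^(k-1)×p = (3/16)^0×13/16 = 13/16

P(X=1) = 13/16 ≈ 81.25%


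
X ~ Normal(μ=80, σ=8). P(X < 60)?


z = (60-80)/8 = -2.5
P(Z < -2.5) = 0.0062

P(X < 60) ≈ 0.0062


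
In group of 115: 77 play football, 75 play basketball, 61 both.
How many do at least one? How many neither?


|A∪B| = 77+75-61 = 91
Neither = 115-91 = 24

At least one: 91; Neither: 24


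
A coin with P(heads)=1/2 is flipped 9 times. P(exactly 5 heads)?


Binomial: P(X=5) = C(9,5)×p^5×(1-p)^4
= 126 × 1/32 × 1/16 = 63/256

P(X=5) = 63/256 ≈ 24.61%


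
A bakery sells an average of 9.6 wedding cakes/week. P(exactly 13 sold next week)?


Poisson(λ=9.6): P(X=13) = e^(-λ)×λ^k/k!
= e^(-9.6) × 9.6^13 / 13!
≈ 6.772873649e-05 × 5.88201367037e+12 / 6227020800 ≈ 0.063976

P(X=13) ≈ 0.063976 ≈ 6.40%


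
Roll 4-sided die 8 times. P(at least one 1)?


P(no 1)^8 = (3/4)^8 = 6561/65536
P(≥1) = 1 - 6561/65536 = 58975/65536

P = 58975/65536 ≈ 89.99%


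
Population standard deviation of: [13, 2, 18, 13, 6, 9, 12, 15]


Mean = 88/8 = 11
  (13-11)²=4
  (2-11)²=81
  (18-11)²=49
  (13-11)²=4
  (6-11)²=25
  (9-11)²=4
  (12-11)²=1
  (15-11)²=16
Σ(x-μ)² = 184
σ² = 184/8 = 23

σ = √(23) ≈ 4.7958


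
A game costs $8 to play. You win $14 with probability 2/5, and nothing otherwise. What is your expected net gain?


E[gain] = (14-8)×2/5 + (-8)×3/5
= 12/5 - 24/5 = -12/5

Expected net gain = $-12/5 ≈ $-2.40


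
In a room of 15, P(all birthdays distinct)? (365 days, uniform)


P(all different) = Π(365-i)/365 for i=0..14
= (365/365)×(364/365)×...×(351/365)
= 0.747099

P ≈ 0.7471 ≈ 74.71%


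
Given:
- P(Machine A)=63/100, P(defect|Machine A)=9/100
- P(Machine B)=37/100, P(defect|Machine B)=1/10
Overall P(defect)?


P(B) = Σ P(B|Aᵢ)×P(Aᵢ)
  9/100×63/100 = 567/10000
  1/10×37/100 = 37/1000
Sum = 937/10000

P(defect) = 937/10000 ≈ 9.37%


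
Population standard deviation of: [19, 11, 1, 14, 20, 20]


Mean = 85/6
  (19-85/6)²=841/36
  (11-85/6)²=361/36
  (1-85/6)²=6241/36
  (14-85/6)²=1/36
  (20-85/6)²=1225/36
  (20-85/6)²=1225/36
Σ(x-μ)² = 1649/6
σ² = (1649/6)/6 = 1649/36

σ = √(1649/36) ≈ 6.7680


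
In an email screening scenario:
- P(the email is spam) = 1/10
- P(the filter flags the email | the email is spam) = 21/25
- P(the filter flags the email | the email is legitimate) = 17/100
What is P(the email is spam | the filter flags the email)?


Using Bayes' theorem:
P(A|B) = P(B|A)·P(A) / P(B)

P(the filter flags the email) = 21/25 × 1/10 + 17/100 × 9/10
= 21/250 + 153/1000 = 237/1000

P(the email is spam|the filter flags the email) = (21/250) / (237/1000) = 28/79

P(the email is spam|the filter flags the email) = 28/79 ≈ 35.44%


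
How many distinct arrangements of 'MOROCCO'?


Letters: 7, freq: {'M': 1, 'O': 3, 'R': 1, 'C': 2}
7!/(1!×3!×1!×2!) = 5040/12 = 420

420


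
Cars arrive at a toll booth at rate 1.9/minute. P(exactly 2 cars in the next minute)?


Poisson(λ=1.9): P(X=2) = e^(-λ)×λ^k/k!
= e^(-1.9) × 1.9^2 / 2!
≈ 0.1495686192 × 3.61 / 2 ≈ 0.269971

P(X=2) ≈ 0.269971 ≈ 27.00%


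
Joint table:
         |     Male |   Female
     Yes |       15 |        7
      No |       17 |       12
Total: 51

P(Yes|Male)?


P(Yes|Male) = 15/(15+17) = 15/32

P = 15/32 ≈ 46.88%


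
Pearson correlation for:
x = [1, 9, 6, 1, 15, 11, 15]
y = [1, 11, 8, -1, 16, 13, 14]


n=7, Σx=58, Σy=62, Σxy=740, Σx²=690, Σy²=808
r = (7×740 - 58×62)/√((7×690 - 58²)(7×808 - 62²))
= 1584/√(1466×1812) = 1584/√2656392 ≈ 1584/1629.8442 ≈ 0.9719

r ≈ 0.9719


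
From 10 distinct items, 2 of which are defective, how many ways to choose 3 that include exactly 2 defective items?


Choose 2 of the 2 defective items and 1 of the other 8 items:
C(2,2)×C(8,1) = 1×8 = 8

8


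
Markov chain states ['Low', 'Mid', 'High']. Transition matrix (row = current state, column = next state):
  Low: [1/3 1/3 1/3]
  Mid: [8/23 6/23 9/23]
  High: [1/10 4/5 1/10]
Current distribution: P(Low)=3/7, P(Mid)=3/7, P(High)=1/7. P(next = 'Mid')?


P(next=Mid) = Σᵢ P(now=i)×P(i→Mid)
= 3/7×1/3 + 3/7×6/23 + 1/7×4/5
= 1/7 + 18/161 + 4/35 = 297/805

P = 297/805 ≈ 0.3689


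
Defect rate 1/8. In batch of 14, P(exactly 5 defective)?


Binomial: P(X=5) = C(14,5)×p^5×(1-p)^9
= 2002 × 1/32768 × 40353607/134217728 = 40393960607/2199023255552

P(X=5) = 40393960607/2199023255552 ≈ 1.84%


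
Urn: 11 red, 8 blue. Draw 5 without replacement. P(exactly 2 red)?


Hypergeometric: C(11,2)×C(8,3)/C(19,5)
= 55×56/11628 = 770/2907

P(X=2) = 770/2907 ≈ 26.49%


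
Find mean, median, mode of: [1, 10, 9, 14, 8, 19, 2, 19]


Sorted: [1, 2, 8, 9, 10, 14, 19, 19]
Mean = 82/8 = 41/4
Median = 19/2
Freq: {1: 1, 10: 1, 9: 1, 14: 1, 8: 1, 19: 2, 2: 1}
Mode: [19]

Mean=41/4, Median=19/2, Mode=19


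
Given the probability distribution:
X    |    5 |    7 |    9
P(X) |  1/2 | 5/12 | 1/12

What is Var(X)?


E[X] = 37/6
E[X²] = 119/3
Var(X) = E[X²] - (E[X])² = 119/3 - 1369/36 = 59/36

Var(X) = 59/36 ≈ 1.6389


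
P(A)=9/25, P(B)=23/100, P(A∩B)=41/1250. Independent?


P(A)×P(B) = 207/2500
P(A∩B) = 41/1250
Not equal → NOT independent

No, not independent


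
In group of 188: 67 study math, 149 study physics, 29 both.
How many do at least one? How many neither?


|A∪B| = 67+149-29 = 187
Neither = 188-187 = 1

At least one: 187; Neither: 1


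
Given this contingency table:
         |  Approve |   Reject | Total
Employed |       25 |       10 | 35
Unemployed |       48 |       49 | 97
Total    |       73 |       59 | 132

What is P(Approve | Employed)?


P(Approve | Employed) = 25/(25+10) = 25/35 = 5/7

P(Approve|Employed) = 5/7 ≈ 71.43%


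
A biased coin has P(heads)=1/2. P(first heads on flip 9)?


Geometric: P(X=9) = (1-p)^(k-1)×p = (1/2)^8×1/2 = 1/512

P(X=9) = 1/512 ≈ 0.20%


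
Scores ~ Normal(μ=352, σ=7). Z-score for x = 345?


z = (x - μ)/σ = (345 - 352)/7 = -1.0

z = -1.0


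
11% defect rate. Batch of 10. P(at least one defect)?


P(all good) = (89/100)^10 = 31181719929966183601/100000000000000000000
P(≥1 defect) = 68818280070033816399/100000000000000000000

P = 68818280070033816399/100000000000000000000 ≈ 68.82%


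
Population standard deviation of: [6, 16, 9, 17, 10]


Mean = 58/5
  (6-58/5)²=784/25
  (16-58/5)²=484/25
  (9-58/5)²=169/25
  (17-58/5)²=729/25
  (10-58/5)²=64/25
Σ(x-μ)² = 446/5
σ² = (446/5)/5 = 446/25

σ = √(446/25) ≈ 4.2237


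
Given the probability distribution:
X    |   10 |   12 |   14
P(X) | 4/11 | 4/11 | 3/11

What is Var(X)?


E[X] = 130/11
E[X²] = 1564/11
Var(X) = E[X²] - (E[X])² = 1564/11 - 16900/121 = 304/121

Var(X) = 304/121 ≈ 2.5124


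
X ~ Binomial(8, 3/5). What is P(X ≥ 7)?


P(X ≥ 7) = Σ P(X=i) for i=7..8
P(X=7) = 34992/390625
P(X=8) = 6561/390625
Sum = 41553/390625

P(X ≥ 7) = 41553/390625 ≈ 10.64%


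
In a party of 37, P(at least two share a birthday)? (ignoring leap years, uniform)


P(all different) = Π(365-i)/365 for i=0..36
= 0.151266
P(match) = 1 - 0.151266 = 0.848734

P ≈ 0.8487 ≈ 84.87%


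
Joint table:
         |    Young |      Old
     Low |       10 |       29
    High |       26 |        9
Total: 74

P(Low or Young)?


P(Low∨Young) = P(Low) + P(Young) - P(Low∧Young)
= (39 + 36 - 10)/74 = 65/74

P = 65/74 ≈ 87.84%


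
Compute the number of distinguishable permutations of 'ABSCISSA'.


Letters: 8, freq: {'A': 2, 'B': 1, 'S': 3, 'C': 1, 'I': 1}
8!/(2!×1!×3!×1!×1!) = 40320/12 = 3360

3360


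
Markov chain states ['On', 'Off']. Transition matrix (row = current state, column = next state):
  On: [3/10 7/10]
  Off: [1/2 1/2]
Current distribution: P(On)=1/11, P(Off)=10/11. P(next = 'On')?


P(next=On) = Σᵢ P(now=i)×P(i→On)
= 1/11×3/10 + 10/11×1/2
= 3/110 + 5/11 = 53/110

P = 53/110 ≈ 0.4818


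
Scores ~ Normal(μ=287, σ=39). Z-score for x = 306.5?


z = (x - μ)/σ = (306.5 - 287)/39 = 0.5

z = 0.5


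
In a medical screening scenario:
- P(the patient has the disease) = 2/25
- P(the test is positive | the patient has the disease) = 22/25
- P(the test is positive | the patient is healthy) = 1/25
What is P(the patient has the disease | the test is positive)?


Using Bayes' theorem:
P(A|B) = P(B|A)·P(A) / P(B)

P(the test is positive) = 22/25 × 2/25 + 1/25 × 23/25
= 44/625 + 23/625 = 67/625

P(the patient has the disease|the test is positive) = (44/625) / (67/625) = 44/67

P(the patient has the disease|the test is positive) = 44/67 ≈ 65.67%


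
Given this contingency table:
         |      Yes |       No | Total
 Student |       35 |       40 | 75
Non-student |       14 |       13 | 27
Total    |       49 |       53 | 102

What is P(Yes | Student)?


P(Yes | Student) = 35/(35+40) = 35/75 = 7/15

P(Yes|Student) = 7/15 ≈ 46.67%


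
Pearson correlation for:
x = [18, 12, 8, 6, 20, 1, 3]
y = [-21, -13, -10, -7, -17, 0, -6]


n=7, Σx=68, Σy=-74, Σxy=-1014, Σx²=978, Σy²=1084
r = (7×(-1014) - 68×(-74))/√((7×978 - 68²)(7×1084 - (-74)²))
= -2066/√(2222×2112) = -2066/√4692864 ≈ -2066/2166.3019 ≈ -0.9537

r ≈ -0.9537


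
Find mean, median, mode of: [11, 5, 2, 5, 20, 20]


Sorted: [2, 5, 5, 11, 20, 20]
Mean = 63/6 = 21/2
Median = 8
Freq: {11: 1, 5: 2, 2: 1, 20: 2}
Mode: [5, 20]

Mean=21/2, Median=8, Mode=[5, 20]


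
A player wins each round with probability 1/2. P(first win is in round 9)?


Geometric: P(X=9) = (1-p)^(k-1)×p = (1/2)^8×1/2 = 1/512

P(X=9) = 1/512 ≈ 0.20%


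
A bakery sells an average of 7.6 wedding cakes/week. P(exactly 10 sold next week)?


Poisson(λ=7.6): P(X=10) = e^(-λ)×λ^k/k!
= e^(-7.6) × 7.6^10 / 10!
≈ 0.0005004514334 × 642888893.234 / 3628800 ≈ 0.088661

P(X=10) ≈ 0.088661 ≈ 8.87%


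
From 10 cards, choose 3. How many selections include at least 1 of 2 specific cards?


Complement: C(10,3) - C(8,3) = 120 - 56 = 64

64


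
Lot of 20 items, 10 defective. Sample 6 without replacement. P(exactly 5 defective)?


Hypergeometric: C(10,5)×C(10,1)/C(20,6)
= 252×10/38760 = 21/323

P(X=5) = 21/323 ≈ 6.50%


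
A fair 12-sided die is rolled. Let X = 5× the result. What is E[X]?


E[die] = (1+12)/2 = 13/2
E[X] = 5 × 13/2 = 65/2

E[X] = 65/2


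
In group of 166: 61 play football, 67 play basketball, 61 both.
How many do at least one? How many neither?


|A∪B| = 61+67-61 = 67
Neither = 166-67 = 99

At least one: 67; Neither: 99


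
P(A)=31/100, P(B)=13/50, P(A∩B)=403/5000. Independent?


P(A)×P(B) = 403/5000
P(A∩B) = 403/5000
Equal ✓ → Independent

Yes, independent


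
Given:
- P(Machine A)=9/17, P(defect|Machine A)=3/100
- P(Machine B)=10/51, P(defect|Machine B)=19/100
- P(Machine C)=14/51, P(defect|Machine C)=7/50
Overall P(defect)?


P(B) = Σ P(B|Aᵢ)×P(Aᵢ)
  3/100×9/17 = 27/1700
  19/100×10/51 = 19/510
  7/50×14/51 = 49/1275
Sum = 467/5100

P(defect) = 467/5100 ≈ 9.16%


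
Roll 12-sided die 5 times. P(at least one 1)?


P(no 1)^5 = (11/12)^5 = 161051/248832
P(≥1) = 1 - 161051/248832 = 87781/248832

P = 87781/248832 ≈ 35.28%


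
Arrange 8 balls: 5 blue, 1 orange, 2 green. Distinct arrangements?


8!/(5!×1!×2!) = 168

168


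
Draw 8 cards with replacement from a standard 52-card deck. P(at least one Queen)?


P(not a Queen) = 48/52 = 12/13
P(none in 8 draws) = (12/13)^8 = 429981696/815730721
P(≥1 Queen) = 1 - 429981696/815730721 = 385749025/815730721

P = 385749025/815730721 ≈ 47.29%


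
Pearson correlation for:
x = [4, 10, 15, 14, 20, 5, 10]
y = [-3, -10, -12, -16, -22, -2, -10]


n=7, Σx=78, Σy=-75, Σxy=-1066, Σx²=1062, Σy²=1097
r = (7×(-1066) - 78×(-75))/√((7×1062 - 78²)(7×1097 - (-75)²))
= -1612/√(1350×2054) = -1612/√2772900 ≈ -1612/1665.2027 ≈ -0.9681

r ≈ -0.9681


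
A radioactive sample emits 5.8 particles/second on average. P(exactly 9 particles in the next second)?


Poisson(λ=5.8): P(X=9) = e^(-λ)×λ^k/k!
= e^(-5.8) × 5.8^9 / 9!
≈ 0.003027554745 × 7427658.73964 / 362880 ≈ 0.061970

P(X=9) ≈ 0.061970 ≈ 6.20%


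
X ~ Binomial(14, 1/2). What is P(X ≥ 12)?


P(X ≥ 12) = Σ P(X=i) for i=12..14
P(X=12) = 91/16384
P(X=13) = 7/8192
P(X=14) = 1/16384
Sum = 53/8192

P(X ≥ 12) = 53/8192 ≈ 0.65%


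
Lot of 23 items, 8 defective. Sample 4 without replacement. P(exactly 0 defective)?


Hypergeometric: C(8,0)×C(15,4)/C(23,4)
= 1×1365/8855 = 39/253

P(X=0) = 39/253 ≈ 15.42%


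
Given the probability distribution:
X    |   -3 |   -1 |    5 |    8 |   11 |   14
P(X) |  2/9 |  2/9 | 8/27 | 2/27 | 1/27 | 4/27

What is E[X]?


E[X] = Σ x·P(X=x)
= (-3)×(2/9) + (-1)×(2/9) + (5)×(8/27) + (8)×(2/27) + (11)×(1/27) + (14)×(4/27)
= 11/3

E[X] = 11/3


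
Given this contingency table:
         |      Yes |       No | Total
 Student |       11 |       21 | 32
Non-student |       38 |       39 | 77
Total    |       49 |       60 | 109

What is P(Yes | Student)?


P(Yes | Student) = 11/(11+21) = 11/32

P(Yes|Student) = 11/32 ≈ 34.38%


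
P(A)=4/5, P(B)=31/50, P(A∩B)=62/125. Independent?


P(A)×P(B) = 62/125
P(A∩B) = 62/125
Equal ✓ → Independent

Yes, independent


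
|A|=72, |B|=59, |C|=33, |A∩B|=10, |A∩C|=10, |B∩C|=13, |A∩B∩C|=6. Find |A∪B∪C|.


|A∪B∪C| = 72+59+33-10-10-13+6 = 137

|A∪B∪C| = 137


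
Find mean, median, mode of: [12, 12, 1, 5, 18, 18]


Sorted: [1, 5, 12, 12, 18, 18]
Mean = 66/6 = 11
Median = 12
Freq: {12: 2, 1: 1, 5: 1, 18: 2}
Mode: [12, 18]

Mean=11, Median=12, Mode=[12, 18]


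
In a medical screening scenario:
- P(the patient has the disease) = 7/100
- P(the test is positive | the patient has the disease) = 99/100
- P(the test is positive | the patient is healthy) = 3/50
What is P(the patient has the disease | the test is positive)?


Using Bayes' theorem:
P(A|B) = P(B|A)·P(A) / P(B)

P(the test is positive) = 99/100 × 7/100 + 3/50 × 93/100
= 693/10000 + 279/5000 = 1251/10000

P(the patient has the disease|the test is positive) = (693/10000) / (1251/10000) = 77/139

P(the patient has the disease|the test is positive) = 77/139 ≈ 55.40%


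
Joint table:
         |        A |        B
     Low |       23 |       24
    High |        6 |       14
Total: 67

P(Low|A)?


P(Low|A) = 23/(23+6) = 23/29

P = 23/29 ≈ 79.31%


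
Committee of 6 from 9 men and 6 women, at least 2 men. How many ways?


Count by #men:
  2M,4W: C(9,2)×C(6,4)=540
  3M,3W: C(9,3)×C(6,3)=1680
  4M,2W: C(9,4)×C(6,2)=1890
  5M,1W: C(9,5)×C(6,1)=756
  6M,0W: C(9,6)×C(6,0)=84
Total = 4950

4950


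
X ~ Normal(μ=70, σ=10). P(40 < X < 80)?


z₁=(40-70)/10=-3.0, z₂=(80-70)/10=1.0
P = Φ(1.0) - Φ(-3.0) = 0.841345 - 0.001350 = 0.839995 ≈ 0.8400

P(40 < X < 80) ≈ 0.8400


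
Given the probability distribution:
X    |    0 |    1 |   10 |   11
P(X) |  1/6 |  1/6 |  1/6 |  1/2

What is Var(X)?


E[X] = 22/3
E[X²] = 232/3
Var(X) = E[X²] - (E[X])² = 232/3 - 484/9 = 212/9

Var(X) = 212/9 ≈ 23.5556


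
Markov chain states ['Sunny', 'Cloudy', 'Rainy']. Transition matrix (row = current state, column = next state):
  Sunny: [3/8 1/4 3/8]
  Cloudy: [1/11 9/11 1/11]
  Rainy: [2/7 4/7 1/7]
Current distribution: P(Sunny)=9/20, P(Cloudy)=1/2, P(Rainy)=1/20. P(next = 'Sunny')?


P(next=Sunny) = Σᵢ P(now=i)×P(i→Sunny)
= 9/20×3/8 + 1/2×1/11 + 1/20×2/7
= 27/160 + 1/22 + 1/70 = 563/2464

P = 563/2464 ≈ 0.2285


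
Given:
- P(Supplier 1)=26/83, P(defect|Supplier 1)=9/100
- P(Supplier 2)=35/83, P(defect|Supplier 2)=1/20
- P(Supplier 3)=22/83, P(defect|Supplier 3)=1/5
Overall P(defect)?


P(B) = Σ P(B|Aᵢ)×P(Aᵢ)
  9/100×26/83 = 117/4150
  1/20×35/83 = 7/332
  1/5×22/83 = 22/415
Sum = 849/8300

P(defect) = 849/8300 ≈ 10.23%


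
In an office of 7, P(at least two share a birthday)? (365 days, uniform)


P(all different) = Π(365-i)/365 for i=0..6
= 0.943764
P(match) = 1 - 0.943764 = 0.056236

P ≈ 0.0562 ≈ 5.62%


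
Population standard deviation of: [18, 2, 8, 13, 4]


Mean = 45/5 = 9
  (18-9)²=81
  (2-9)²=49
  (8-9)²=1
  (13-9)²=16
  (4-9)²=25
Σ(x-μ)² = 172
σ² = 172/5

σ = √(172/5) ≈ 5.8652


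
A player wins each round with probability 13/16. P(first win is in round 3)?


Geometric: P(X=3) = (1-p)^(k-1)×p = (3/16)^2×13/16 = 117/4096

P(X=3) = 117/4096 ≈ 2.86%


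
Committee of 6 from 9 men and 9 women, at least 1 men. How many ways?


Count by #men:
  1M,5W: C(9,1)×C(9,5)=1134
  2M,4W: C(9,2)×C(9,4)=4536
  3M,3W: C(9,3)×C(9,3)=7056
  4M,2W: C(9,4)×C(9,2)=4536
  5M,1W: C(9,5)×C(9,1)=1134
  6M,0W: C(9,6)×C(9,0)=84
Total = 18480

18480


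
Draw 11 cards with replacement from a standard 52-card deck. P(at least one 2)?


P(not a 2) = 48/52 = 12/13
P(none in 11 draws) = (12/13)^11 = 743008370688/1792160394037
P(≥1 2) = 1 - 743008370688/1792160394037 = 1049152023349/1792160394037

P = 1049152023349/1792160394037 ≈ 58.54%


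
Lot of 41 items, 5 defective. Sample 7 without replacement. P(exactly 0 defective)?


Hypergeometric: C(5,0)×C(36,7)/C(41,7)
= 1×8347680/22481940 = 139128/374699

P(X=0) = 139128/374699 ≈ 37.13%


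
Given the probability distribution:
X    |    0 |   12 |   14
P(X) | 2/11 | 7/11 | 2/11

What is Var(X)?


E[X] = 112/11
E[X²] = 1400/11
Var(X) = E[X²] - (E[X])² = 1400/11 - 12544/121 = 2856/121

Var(X) = 2856/121 ≈ 23.6033


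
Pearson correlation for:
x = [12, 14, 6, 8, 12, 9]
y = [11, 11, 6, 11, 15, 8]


n=6, Σx=61, Σy=62, Σxy=662, Σx²=665, Σy²=688
r = (6×662 - 61×62)/√((6×665 - 61²)(6×688 - 62²))
= 190/√(269×284) = 190/√76396 ≈ 190/276.3983 ≈ 0.6874

r ≈ 0.6874


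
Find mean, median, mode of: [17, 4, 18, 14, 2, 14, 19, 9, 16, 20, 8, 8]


Sorted: [2, 4, 8, 8, 9, 14, 14, 16, 17, 18, 19, 20]
Mean = 149/12
Median = 14
Freq: {17: 1, 4: 1, 18: 1, 14: 2, 2: 1, 19: 1, 9: 1, 16: 1, 20: 1, 8: 2}
Mode: [8, 14]

Mean=149/12, Median=14, Mode=[8, 14]


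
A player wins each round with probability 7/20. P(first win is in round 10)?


Geometric: P(X=10) = (1-p)^(k-1)×p = (13/20)^9×7/20 = 74231495611/10240000000000

P(X=10) = 74231495611/10240000000000 ≈ 0.72%


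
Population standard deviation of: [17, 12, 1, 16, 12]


Mean = 58/5
  (17-58/5)²=729/25
  (12-58/5)²=4/25
  (1-58/5)²=2809/25
  (16-58/5)²=484/25
  (12-58/5)²=4/25
Σ(x-μ)² = 806/5
σ² = (806/5)/5 = 806/25

σ = √(806/25) ≈ 5.6780


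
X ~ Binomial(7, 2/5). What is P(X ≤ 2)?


P(X ≤ 2) = Σ P(X=i) for i=0..2
P(X=0) = 2187/78125
P(X=1) = 10206/78125
P(X=2) = 20412/78125
Sum = 6561/15625

P(X ≤ 2) = 6561/15625 ≈ 41.99%


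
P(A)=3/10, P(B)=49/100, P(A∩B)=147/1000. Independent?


P(A)×P(B) = 147/1000
P(A∩B) = 147/1000
Equal ✓ → Independent

Yes, independent


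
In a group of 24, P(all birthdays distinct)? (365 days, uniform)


P(all different) = Π(365-i)/365 for i=0..23
= (365/365)×(364/365)×...×(342/365)
= 0.461656

P ≈ 0.4617 ≈ 46.17%


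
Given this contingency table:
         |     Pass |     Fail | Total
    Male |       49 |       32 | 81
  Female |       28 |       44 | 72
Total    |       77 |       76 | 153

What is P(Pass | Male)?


P(Pass | Male) = 49/(49+32) = 49/81

P(Pass|Male) = 49/81 ≈ 60.49%


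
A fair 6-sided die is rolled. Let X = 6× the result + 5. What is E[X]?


E[die] = (1+6)/2 = 7/2
E[X] = 6×7/2 + 5 = 26

E[X] = 26


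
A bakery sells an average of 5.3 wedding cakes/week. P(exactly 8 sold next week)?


Poisson(λ=5.3): P(X=8) = e^(-λ)×λ^k/k!
= e^(-5.3) × 5.3^8 / 8!
≈ 0.004991593907 × 622596.904114 / 40320 ≈ 0.077077

P(X=8) ≈ 0.077077 ≈ 7.71%


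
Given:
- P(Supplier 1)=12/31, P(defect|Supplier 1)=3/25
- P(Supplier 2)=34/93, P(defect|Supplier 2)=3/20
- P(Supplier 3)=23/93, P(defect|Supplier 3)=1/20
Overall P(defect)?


P(B) = Σ P(B|Aᵢ)×P(Aᵢ)
  3/25×12/31 = 36/775
  3/20×34/93 = 17/310
  1/20×23/93 = 23/1860
Sum = 1057/9300

P(defect) = 1057/9300 ≈ 11.37%


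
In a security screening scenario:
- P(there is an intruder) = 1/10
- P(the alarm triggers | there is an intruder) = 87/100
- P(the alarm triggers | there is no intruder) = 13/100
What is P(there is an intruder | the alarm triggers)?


Using Bayes' theorem:
P(A|B) = P(B|A)·P(A) / P(B)

P(the alarm triggers) = 87/100 × 1/10 + 13/100 × 9/10
= 87/1000 + 117/1000 = 51/250

P(there is an intruder|the alarm triggers) = (87/1000) / (51/250) = 29/68

P(there is an intruder|the alarm triggers) = 29/68 ≈ 42.65%


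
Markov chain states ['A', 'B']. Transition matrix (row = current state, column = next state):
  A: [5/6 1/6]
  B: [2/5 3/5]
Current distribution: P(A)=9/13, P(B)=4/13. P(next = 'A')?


P(next=A) = Σᵢ P(now=i)×P(i→A)
= 9/13×5/6 + 4/13×2/5
= 15/26 + 8/65 = 7/10

P = 7/10 ≈ 0.7000


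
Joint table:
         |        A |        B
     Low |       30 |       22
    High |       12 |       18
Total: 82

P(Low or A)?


P(Low∨A) = P(Low) + P(A) - P(Low∧A)
= (52 + 42 - 30)/82 = 64/82 = 32/41

P = 32/41 ≈ 78.05%


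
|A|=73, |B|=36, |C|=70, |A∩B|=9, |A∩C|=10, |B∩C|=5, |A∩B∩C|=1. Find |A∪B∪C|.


|A∪B∪C| = 73+36+70-9-10-5+1 = 156

|A∪B∪C| = 156


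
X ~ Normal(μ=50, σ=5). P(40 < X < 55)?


z₁=(40-50)/5=-2.0, z₂=(55-50)/5=1.0
P = Φ(1.0) - Φ(-2.0) = 0.841345 - 0.022750 = 0.818595 ≈ 0.8186

P(40 < X < 55) ≈ 0.8186


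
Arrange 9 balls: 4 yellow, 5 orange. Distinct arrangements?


9!/(4!×5!) = 126

126


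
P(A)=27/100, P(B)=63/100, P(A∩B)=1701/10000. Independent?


P(A)×P(B) = 1701/10000
P(A∩B) = 1701/10000
Equal ✓ → Independent

Yes, independent


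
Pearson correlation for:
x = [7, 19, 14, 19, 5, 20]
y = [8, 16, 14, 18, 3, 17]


n=6, Σx=84, Σy=76, Σxy=1253, Σx²=1392, Σy²=1138
r = (6×1253 - 84×76)/√((6×1392 - 84²)(6×1138 - 76²))
= 1134/√(1296×1052) = 1134/√1363392 ≈ 1134/1167.6438 ≈ 0.9712

r ≈ 0.9712


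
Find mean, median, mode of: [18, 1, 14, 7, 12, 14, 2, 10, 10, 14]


Sorted: [1, 2, 7, 10, 10, 12, 14, 14, 14, 18]
Mean = 102/10 = 51/5
Median = 11
Freq: {18: 1, 1: 1, 14: 3, 7: 1, 12: 1, 2: 1, 10: 2}
Mode: [14]

Mean=51/5, Median=11, Mode=14


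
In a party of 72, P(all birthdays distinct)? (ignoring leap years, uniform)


P(all different) = Π(365-i)/365 for i=0..71
= (365/365)×(364/365)×...×(294/365)
= 0.000547

P ≈ 0.0005 ≈ 0.05%


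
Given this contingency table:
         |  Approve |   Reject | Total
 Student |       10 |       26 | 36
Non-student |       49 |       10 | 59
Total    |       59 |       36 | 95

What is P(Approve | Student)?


P(Approve | Student) = 10/(10+26) = 10/36 = 5/18

P(Approve|Student) = 5/18 ≈ 27.78%


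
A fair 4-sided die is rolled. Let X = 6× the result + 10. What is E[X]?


E[die] = (1+4)/2 = 5/2
E[X] = 6×5/2 + 10 = 25

E[X] = 25


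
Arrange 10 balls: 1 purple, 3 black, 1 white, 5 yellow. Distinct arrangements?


10!/(1!×3!×1!×5!) = 5040

5040


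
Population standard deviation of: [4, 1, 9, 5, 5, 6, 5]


Mean = 35/7 = 5
  (4-5)²=1
  (1-5)²=16
  (9-5)²=16
  (5-5)²=0
  (5-5)²=0
  (6-5)²=1
  (5-5)²=0
Σ(x-μ)² = 34
σ² = 34/7

σ = √(34/7) ≈ 2.2039


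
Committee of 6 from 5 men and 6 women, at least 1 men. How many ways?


Count by #men:
  1M,5W: C(5,1)×C(6,5)=30
  2M,4W: C(5,2)×C(6,4)=150
  3M,3W: C(5,3)×C(6,3)=200
  4M,2W: C(5,4)×C(6,2)=75
  5M,1W: C(5,5)×C(6,1)=6
Total = 461

461


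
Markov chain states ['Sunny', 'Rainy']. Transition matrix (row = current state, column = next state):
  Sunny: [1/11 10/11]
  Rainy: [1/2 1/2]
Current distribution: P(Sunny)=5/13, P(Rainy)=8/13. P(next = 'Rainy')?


P(next=Rainy) = Σᵢ P(now=i)×P(i→Rainy)
= 5/13×10/11 + 8/13×1/2
= 50/143 + 4/13 = 94/143

P = 94/143 ≈ 0.6573


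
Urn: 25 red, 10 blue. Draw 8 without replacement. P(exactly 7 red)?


Hypergeometric: C(25,7)×C(10,1)/C(35,8)
= 480700×10/23535820 = 21850/106981

P(X=7) = 21850/106981 ≈ 20.42%


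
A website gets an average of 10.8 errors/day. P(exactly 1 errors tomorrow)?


Poisson(λ=10.8): P(X=1) = e^(-λ)×λ^k/k!
= e^(-10.8) × 10.8^1 / 1!
≈ 2.039950341e-05 × 10.8 / 1 ≈ 0.000220

P(X=1) ≈ 0.000220 ≈ 0.02%
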